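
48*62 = 2976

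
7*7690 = 53830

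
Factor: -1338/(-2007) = 2^1 * 3^(-1) = 2/3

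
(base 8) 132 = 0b1011010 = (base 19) 4e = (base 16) 5a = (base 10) 90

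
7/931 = 1/133 ≈ 0.00752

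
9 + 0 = 9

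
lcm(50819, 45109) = 4014701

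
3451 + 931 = 4382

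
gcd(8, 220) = 4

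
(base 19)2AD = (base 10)925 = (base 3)1021021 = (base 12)651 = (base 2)1110011101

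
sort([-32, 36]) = [-32, 36]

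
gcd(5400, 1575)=225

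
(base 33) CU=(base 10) 426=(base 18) 15C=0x1AA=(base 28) F6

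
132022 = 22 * 6001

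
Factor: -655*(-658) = 2^1*5^1*7^1*47^1*131^1 = 430990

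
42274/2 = 21137 = 21137.00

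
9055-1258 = 7797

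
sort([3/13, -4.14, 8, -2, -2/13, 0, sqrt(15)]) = [-4.14, -2, -2/13, 0, 3/13, sqrt(15), 8]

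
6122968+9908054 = 16031022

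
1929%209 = 48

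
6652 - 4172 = 2480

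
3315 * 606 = 2008890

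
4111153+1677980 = 5789133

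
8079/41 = 197+2/41 ≈ 197.05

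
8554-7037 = 1517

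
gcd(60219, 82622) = 1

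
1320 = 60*22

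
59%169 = 59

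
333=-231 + 564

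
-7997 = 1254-9251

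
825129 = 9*91681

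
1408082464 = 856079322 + 552003142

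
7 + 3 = 10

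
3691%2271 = 1420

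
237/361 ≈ 0.657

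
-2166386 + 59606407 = 57440021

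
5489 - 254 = 5235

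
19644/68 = 288 + 15/17 ≈ 288.88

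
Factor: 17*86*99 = 2^1*3^2*11^1*17^1*43^1 = 144738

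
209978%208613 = 1365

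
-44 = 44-88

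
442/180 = 221/90 ≈ 2.46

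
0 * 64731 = 0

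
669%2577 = 669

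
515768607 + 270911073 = 786679680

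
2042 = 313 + 1729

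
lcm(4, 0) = 0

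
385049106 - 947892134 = -562843028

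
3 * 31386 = 94158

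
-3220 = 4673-7893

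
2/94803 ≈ 0.0000211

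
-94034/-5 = 18806 + 4/5 = 18806.80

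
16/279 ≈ 0.0573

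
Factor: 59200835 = 5^1 * 11840167^1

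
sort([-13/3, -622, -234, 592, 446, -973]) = [-973, -622, -234, -13/3, 446, 592]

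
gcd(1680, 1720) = 40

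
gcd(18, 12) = 6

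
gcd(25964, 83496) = 4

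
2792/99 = 28 + 20/99 ≈ 28.20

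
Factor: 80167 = 80167^1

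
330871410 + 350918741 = 681790151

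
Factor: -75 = -1*3^1*5^2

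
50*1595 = 79750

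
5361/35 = 153 + 6/35 ≈ 153.17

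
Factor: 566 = 2^1*283^1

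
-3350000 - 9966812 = -13316812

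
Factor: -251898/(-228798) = 3^(-2)*19^(-1)*223^(-1)*41983^1 = 41983/38133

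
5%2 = 1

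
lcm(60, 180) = 180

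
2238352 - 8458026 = -6219674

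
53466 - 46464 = 7002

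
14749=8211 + 6538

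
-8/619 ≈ -0.0129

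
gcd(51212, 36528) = 4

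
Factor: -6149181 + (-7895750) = -1 * 2389^1 * 5879^1 = -14044931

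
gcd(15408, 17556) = 12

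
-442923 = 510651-953574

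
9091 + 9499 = 18590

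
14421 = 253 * 57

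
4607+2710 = 7317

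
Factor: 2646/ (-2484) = -1*2^ (-1)*7^2*23^ (-1) = -49/46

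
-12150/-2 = 6075 = 6075.00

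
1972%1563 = 409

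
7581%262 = 245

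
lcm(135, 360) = 1080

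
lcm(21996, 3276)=153972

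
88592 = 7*12656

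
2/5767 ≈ 0.000347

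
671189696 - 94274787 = 576914909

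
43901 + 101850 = 145751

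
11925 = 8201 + 3724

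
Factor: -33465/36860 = -1*2^(-2)*3^1*19^(-1)*23^1 = -69/76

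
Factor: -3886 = -1 * 2^1 * 29^1 * 67^1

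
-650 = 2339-2989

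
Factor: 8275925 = 5^2 * 7^1 * 19^2 * 131^1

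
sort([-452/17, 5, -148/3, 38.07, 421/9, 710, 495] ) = [-148/3, -452/17, 5, 38.07, 421/9, 495, 710] 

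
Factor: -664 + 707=43^1=43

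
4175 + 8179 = 12354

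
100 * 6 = 600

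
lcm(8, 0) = 0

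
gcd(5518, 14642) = 2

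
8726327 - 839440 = 7886887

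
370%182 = 6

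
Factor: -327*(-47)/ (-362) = -1*2^ (-1)*3^1*47^1*109^1*181^ (-1) = -15369/362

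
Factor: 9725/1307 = 5^2 * 389^1 * 1307^(-1)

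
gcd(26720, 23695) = 5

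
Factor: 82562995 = 5^1*2137^1*7727^1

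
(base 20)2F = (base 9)61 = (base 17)34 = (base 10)55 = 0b110111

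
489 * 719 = 351591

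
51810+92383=144193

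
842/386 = 2 + 35/193 ≈ 2.18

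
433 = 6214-5781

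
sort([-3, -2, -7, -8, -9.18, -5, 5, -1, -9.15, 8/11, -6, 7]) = [-9.18, -9.15, -8, -7, -6, -5, -3, -2, -1, 8/11, 5, 7]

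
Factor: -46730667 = -1*3^1*37^1*420997^1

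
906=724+182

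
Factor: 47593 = 7^1 * 13^1 * 523^1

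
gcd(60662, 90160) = 98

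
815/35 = 163/7 ≈ 23.29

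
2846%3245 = 2846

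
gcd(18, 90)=18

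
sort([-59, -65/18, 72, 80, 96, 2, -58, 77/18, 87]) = [-59, -58, -65/18, 2, 77/18, 72, 80, 87, 96]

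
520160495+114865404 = 635025899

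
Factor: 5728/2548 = 2^3*7^(-2)*13^(-1)*179^1 = 1432/637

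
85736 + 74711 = 160447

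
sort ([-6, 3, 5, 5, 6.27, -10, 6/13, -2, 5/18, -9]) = [-10, -9, -6, -2, 5/18, 6/13, 3, 5, 5, 6.27]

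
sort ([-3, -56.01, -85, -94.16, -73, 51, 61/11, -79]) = [-94.16, -85, -79, -73, -56.01, -3, 61/11, 51]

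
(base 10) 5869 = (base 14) 21d3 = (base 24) a4d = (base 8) 13355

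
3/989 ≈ 0.00303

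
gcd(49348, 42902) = 2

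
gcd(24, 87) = 3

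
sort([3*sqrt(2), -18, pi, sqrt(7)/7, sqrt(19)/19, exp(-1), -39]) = [-39, -18, sqrt(19)/19, exp(-1), sqrt(7)/7, pi, 3*sqrt(2)]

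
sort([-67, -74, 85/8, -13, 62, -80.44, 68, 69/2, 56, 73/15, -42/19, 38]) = [-80.44, -74, -67, -13, -42/19, 73/15, 85/8, 69/2, 38, 56, 62, 68]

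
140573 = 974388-833815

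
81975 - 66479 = 15496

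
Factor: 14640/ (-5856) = -1 * 2^ (-1) * 5^1 = -5/2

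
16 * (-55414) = -886624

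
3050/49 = 62 + 12/49 ≈ 62.24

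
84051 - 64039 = 20012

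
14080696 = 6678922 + 7401774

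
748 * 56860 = 42531280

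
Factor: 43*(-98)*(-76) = 2^3*7^2*19^1*43^1 = 320264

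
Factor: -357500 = -1*2^2*5^4*11^1*13^1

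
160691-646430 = -485739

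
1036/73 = 14 + 14/73 ≈ 14.19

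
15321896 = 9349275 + 5972621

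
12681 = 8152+4529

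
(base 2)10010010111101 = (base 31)9oc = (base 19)1710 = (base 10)9405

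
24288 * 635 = 15422880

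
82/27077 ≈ 0.00303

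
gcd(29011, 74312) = 1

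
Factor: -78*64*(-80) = 2^11*3^1*5^1*13^1 = 399360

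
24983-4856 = 20127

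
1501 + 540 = 2041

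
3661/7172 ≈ 0.510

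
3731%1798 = 135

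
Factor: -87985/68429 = -1*5^1*41^(-1)*1669^(-1)*17597^1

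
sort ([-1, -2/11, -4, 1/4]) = [-4, -1, -2/11, 1/4]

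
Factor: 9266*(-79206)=-1*2^2*3^1*41^1*43^1*113^1*307^1=-733922796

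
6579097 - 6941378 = -362281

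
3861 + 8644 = 12505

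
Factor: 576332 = 2^2*149^1*967^1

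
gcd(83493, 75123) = 9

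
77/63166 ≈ 0.00122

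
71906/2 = 35953 = 35953.00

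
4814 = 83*58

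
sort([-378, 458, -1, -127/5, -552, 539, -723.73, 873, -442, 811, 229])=[-723.73, -552, -442, -378, -127/5, -1, 229, 458, 539, 811, 873]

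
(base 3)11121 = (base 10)124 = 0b1111100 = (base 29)48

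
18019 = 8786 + 9233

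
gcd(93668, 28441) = 1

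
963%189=18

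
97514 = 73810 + 23704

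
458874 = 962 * 477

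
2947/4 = 736 + 3/4 = 736.75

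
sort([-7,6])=[-7,6]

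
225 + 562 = 787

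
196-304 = -108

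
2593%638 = 41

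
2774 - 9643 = -6869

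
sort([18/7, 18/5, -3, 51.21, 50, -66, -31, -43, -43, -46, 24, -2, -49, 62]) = [-66, -49, -46, -43, -43, -31, -3, -2, 18/7, 18/5, 24, 50, 51.21, 62]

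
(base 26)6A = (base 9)204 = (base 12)11A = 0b10100110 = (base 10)166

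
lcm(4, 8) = 8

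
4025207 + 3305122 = 7330329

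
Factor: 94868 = 2^2*37^1*641^1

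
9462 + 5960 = 15422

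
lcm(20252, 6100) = 506300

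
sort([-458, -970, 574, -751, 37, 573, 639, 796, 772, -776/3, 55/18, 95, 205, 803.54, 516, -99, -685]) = [-970, -751, -685, -458, -776/3, -99, 55/18, 37, 95, 205, 516, 573, 574, 639, 772, 796, 803.54]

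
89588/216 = 22397/54 ≈ 414.76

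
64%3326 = 64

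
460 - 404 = 56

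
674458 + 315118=989576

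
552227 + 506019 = 1058246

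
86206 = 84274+1932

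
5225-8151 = -2926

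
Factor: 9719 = 9719^1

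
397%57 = 55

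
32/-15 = -2 - 2/15 ≈ -2.13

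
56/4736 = 7/592 ≈ 0.0118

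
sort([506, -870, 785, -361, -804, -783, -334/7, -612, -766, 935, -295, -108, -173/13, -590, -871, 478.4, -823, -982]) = [-982, -871, -870, -823, -804, -783, -766, -612, -590, -361, -295, -108, -334/7, -173/13, 478.4, 506, 785, 935]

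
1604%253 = 86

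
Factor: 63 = 3^2 * 7^1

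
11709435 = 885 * 13231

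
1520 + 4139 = 5659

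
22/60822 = 11/30411 ≈ 0.000362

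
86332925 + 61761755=148094680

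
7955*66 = 525030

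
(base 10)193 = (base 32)61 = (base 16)c1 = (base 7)364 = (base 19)a3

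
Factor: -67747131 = -1 * 3^3 * 229^1 * 10957^1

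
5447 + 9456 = 14903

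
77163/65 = 1187 + 8/65 ≈ 1187.12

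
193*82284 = 15880812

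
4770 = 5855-1085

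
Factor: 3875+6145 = 2^2 * 3^1 * 5^1 * 167^1 = 10020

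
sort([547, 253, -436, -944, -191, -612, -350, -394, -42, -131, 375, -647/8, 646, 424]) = [-944, -612, -436, -394, -350, -191, -131, -647/8, -42, 253, 375, 424, 547, 646]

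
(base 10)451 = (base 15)201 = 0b111000011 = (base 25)i1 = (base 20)12b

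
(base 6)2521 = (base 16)271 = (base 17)22d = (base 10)625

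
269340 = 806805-537465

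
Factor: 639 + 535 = 2^1*587^1 = 1174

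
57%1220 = 57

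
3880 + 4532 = 8412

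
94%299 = 94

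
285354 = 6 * 47559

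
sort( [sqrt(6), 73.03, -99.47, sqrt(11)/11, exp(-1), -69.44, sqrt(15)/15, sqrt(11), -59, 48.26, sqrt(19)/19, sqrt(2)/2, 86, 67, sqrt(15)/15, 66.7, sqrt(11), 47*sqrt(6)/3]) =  [-99.47, -69.44, -59, sqrt(19)/19, sqrt(15)/15, sqrt(15)/15, sqrt(11)/11, exp(-1), sqrt(2)/2, sqrt(6), sqrt(11), sqrt(11), 47*sqrt(6)/3, 48.26, 66.7, 67, 73.03, 86]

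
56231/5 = 11246 + 1/5 = 11246.20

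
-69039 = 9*(-7671)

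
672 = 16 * 42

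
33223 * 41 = 1362143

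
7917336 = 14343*552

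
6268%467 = 197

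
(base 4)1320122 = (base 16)1e1a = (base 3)101120102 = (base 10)7706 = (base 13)367a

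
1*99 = 99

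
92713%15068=2305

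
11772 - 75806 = -64034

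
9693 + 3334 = 13027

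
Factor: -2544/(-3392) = 2^(-2) * 3^1 = 3/4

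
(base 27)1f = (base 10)42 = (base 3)1120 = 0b101010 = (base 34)18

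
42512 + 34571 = 77083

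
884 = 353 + 531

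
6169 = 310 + 5859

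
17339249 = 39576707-22237458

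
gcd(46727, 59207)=1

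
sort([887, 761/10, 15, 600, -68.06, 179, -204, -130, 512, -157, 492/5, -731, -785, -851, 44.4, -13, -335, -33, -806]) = [-851, -806, -785, -731, -335, -204, -157, -130, -68.06, -33, -13, 15, 44.4, 761/10, 492/5, 179, 512, 600, 887]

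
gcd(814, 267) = 1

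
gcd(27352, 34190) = 6838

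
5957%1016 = 877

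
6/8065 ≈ 0.000744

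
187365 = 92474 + 94891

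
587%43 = 28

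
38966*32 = 1246912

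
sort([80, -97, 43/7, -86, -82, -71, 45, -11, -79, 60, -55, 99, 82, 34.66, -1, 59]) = [-97, -86, -82, -79, -71, -55, -11, -1, 43/7, 34.66, 45, 59, 60, 80, 82, 99]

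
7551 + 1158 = 8709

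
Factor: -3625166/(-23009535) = 2^1 * 3^(-3) * 5^(-1) * 313^1 * 5791^1 * 170441^(-1) 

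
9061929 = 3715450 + 5346479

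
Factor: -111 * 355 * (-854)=2^1 * 3^1 * 5^1 * 7^1 * 37^1 * 61^1 * 71^1=33651870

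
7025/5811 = 1 + 1214/5811 ≈ 1.21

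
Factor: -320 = -1*2^6*5^1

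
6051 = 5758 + 293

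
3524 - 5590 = -2066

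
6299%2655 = 989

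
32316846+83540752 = 115857598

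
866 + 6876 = 7742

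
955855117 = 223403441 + 732451676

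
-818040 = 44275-862315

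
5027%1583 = 278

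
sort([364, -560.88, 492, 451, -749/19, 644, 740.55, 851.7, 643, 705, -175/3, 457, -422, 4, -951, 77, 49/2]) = [-951, -560.88, -422, -175/3, -749/19, 4, 49/2, 77, 364, 451, 457, 492, 643, 644, 705, 740.55, 851.7]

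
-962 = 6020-6982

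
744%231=51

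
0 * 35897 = 0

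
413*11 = 4543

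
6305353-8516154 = -2210801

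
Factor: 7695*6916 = 2^2*3^4*5^1*7^1*13^1*19^2 = 53218620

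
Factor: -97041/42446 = -1 * 2^ (-1) * 3^1 * 7^1 * 19^ (-1) * 1117^ (-1) * 4621^1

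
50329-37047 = 13282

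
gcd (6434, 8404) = 2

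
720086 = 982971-262885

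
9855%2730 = 1665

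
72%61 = 11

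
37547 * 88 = 3304136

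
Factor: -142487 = -1*37^1*3851^1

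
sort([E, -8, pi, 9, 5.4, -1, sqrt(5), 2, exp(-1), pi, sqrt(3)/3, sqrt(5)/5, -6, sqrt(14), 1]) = [-8, -6, -1, exp(-1), sqrt(5)/5, sqrt(3)/3, 1, 2, sqrt(5), E, pi, pi, sqrt(14), 5.4, 9]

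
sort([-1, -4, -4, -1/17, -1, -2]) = [-4, -4, -2, -1, -1, -1/17]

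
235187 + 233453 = 468640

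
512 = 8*64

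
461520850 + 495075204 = 956596054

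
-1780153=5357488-7137641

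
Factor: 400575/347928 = 2^(-3) * 5^2 * 7^1 * 19^(-1) = 175/152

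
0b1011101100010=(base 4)1131202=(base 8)13542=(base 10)5986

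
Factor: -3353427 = -1 * 3^3 * 7^1 * 11^1 * 1613^1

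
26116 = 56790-30674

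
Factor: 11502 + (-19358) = -1 * 2^4 * 491^1 = -7856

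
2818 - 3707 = -889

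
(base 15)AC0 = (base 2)100101111110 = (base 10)2430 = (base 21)5AF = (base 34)23G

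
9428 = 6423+3005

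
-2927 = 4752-7679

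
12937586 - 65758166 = -52820580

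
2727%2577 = 150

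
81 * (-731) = -59211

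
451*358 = 161458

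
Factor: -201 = -1*3^1*67^1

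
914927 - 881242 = 33685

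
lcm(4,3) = 12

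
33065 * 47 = 1554055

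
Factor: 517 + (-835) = -1*2^1*3^1*53^1 = -318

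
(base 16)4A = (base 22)38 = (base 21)3B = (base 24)32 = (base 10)74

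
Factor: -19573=-1*23^2*37^1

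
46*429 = 19734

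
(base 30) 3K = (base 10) 110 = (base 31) 3H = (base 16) 6E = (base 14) 7C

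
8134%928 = 710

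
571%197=177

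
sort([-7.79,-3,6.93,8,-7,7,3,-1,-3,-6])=[-7.79,-7,-6,-3,-3,-1,3,6.93,7,8]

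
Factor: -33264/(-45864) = 2^1*3^1*7^(-1)*11^1*13^(-1) = 66/91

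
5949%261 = 207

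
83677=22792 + 60885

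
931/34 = 27 + 13/34 ≈ 27.38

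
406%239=167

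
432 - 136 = 296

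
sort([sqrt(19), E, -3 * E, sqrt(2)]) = [-3 * E, sqrt(2), E, sqrt(19)]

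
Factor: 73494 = 2^1*3^3*1361^1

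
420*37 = 15540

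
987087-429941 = 557146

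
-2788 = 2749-5537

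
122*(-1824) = -222528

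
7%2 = 1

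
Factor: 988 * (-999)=-1 * 2^2 * 3^3 * 13^1 * 19^1 * 37^1=-987012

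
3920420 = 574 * 6830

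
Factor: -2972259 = -1*3^2*131^1*2521^1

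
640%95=70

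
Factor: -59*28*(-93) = 2^2*3^1*7^1*31^1*59^1 = 153636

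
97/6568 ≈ 0.0148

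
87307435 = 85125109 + 2182326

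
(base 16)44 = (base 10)68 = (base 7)125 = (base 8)104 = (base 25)2i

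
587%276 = 35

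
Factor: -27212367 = -1*3^1*7^1*13^1*99679^1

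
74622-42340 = 32282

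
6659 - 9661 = -3002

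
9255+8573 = 17828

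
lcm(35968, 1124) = 35968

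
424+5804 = 6228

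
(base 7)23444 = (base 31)69e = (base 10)6059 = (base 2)1011110101011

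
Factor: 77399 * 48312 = 2^3 * 3^2 * 7^1 * 11^1 * 61^1 * 11057^1 = 3739300488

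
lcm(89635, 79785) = 7260435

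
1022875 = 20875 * 49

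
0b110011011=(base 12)2a3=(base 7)1125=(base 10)411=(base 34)c3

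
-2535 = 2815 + -5350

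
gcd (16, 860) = 4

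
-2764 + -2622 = -5386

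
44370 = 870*51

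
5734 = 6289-555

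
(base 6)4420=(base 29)165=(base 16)3fc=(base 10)1020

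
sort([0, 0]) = [0, 0]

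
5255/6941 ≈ 0.757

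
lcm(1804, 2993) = 131692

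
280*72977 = 20433560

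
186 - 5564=-5378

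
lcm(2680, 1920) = 128640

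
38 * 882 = 33516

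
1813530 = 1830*991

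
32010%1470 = 1140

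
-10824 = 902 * (-12)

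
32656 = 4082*8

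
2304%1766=538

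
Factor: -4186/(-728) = 2^(-2) * 23^1 = 23/4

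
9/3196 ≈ 0.00282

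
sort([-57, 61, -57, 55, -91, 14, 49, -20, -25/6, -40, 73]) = [-91, -57, -57, -40, -20, -25/6, 14, 49, 55, 61, 73]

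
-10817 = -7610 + -3207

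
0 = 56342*0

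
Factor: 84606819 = 3^1*11^1*149^1*17207^1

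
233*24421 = 5690093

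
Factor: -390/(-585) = 2^1 * 3^(-1) = 2/3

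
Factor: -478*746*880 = -1*2^6*5^1*11^1*239^1*373^1 = -313797440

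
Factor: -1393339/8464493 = -1 * 823^1 * 1693^1 * 8464493^ (-1)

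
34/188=17/94 ≈ 0.181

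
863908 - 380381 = 483527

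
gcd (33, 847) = 11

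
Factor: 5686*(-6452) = -1*2^3*1613^1*2843^1 = -36686072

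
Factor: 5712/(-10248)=-1*2^1*17^1*61^(-1)=-34/61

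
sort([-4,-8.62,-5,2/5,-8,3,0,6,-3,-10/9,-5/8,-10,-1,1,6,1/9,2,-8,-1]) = [-10,-8.62,-8,-8,-5,-4,-3,-10/9,-1,-1,-5/8,0,1/9,2/5,1,2,3,6,6]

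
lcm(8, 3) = 24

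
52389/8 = 6548 + 5/8 ≈ 6548.63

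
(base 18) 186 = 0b111011010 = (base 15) 219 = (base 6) 2110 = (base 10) 474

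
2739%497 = 254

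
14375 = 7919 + 6456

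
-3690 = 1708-5398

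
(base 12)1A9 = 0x111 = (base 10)273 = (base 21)D0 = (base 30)93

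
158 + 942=1100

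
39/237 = 13/79 ≈ 0.165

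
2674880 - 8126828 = -5451948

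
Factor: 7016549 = 197^1*35617^1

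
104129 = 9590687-9486558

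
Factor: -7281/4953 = -1*3^1*13^(-1)*127^(-1)*809^1 = -2427/1651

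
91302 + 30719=122021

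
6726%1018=618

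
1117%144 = 109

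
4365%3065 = 1300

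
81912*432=35385984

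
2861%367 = 292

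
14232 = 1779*8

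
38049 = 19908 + 18141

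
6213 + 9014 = 15227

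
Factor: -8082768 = -1*2^4*3^1*168391^1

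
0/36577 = 0 = 0.00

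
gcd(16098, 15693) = 3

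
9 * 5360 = 48240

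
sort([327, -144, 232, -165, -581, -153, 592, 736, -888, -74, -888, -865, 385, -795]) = [-888, -888, -865, -795, -581, -165, -153, -144, -74, 232, 327, 385, 592, 736]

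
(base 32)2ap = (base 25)3ki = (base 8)4531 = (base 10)2393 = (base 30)2jn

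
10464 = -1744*(-6)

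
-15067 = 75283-90350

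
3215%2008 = 1207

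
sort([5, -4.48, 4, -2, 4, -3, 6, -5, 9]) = [-5, -4.48, -3, -2, 4, 4, 5, 6, 9]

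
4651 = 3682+969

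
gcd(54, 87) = 3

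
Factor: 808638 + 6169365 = 3^1 * 997^1 * 2333^1 = 6978003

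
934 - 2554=-1620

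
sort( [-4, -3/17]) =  [-4, -3/17]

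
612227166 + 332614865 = 944842031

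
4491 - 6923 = -2432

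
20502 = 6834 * 3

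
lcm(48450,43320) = 3682200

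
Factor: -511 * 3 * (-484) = 2^2 * 3^1 * 7^1 * 11^2 * 73^1 = 741972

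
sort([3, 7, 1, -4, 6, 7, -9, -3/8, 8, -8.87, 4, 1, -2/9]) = [-9, -8.87, -4, -3/8, -2/9, 1, 1, 3, 4, 6, 7, 7, 8]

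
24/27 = 8/9 ≈ 0.889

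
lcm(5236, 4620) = 78540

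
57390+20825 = 78215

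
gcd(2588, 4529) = 647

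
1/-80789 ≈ -0.0000124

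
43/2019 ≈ 0.0213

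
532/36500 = 133/9125 ≈ 0.0146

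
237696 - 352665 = -114969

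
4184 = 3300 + 884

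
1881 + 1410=3291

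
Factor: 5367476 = 2^2*1341869^1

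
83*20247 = 1680501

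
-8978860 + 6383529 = -2595331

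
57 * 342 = 19494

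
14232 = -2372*(-6)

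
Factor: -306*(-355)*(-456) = -1*2^4*3^3*5^1*17^1*19^1*71^1 = -49535280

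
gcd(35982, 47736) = 18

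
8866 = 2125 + 6741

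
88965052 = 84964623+4000429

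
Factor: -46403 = -1*7^2*947^1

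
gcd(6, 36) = 6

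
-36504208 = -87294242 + 50790034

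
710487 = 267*2661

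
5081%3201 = 1880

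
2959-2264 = 695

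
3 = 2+1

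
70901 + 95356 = 166257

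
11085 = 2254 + 8831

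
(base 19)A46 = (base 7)13523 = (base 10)3692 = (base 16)E6C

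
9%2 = 1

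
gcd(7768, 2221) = 1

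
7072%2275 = 247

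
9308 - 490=8818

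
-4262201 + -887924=-5150125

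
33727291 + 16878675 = 50605966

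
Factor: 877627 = 29^1 * 53^1 * 571^1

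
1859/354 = 5 + 89/354 ≈ 5.25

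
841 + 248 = 1089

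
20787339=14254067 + 6533272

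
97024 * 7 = 679168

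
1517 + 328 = 1845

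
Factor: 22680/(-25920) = -1 * 2^(-3) * 7^1 = -7/8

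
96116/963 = 99 + 779/963 ≈ 99.81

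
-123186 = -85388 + -37798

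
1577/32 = 49 + 9/32 ≈ 49.28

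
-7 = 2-9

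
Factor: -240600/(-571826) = 2^2*3^1*5^2*23^(-1)*31^(-1) = 300/713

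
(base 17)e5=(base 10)243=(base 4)3303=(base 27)90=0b11110011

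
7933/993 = 7 + 982/993≈7.99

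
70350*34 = 2391900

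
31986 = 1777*18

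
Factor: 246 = 2^1*3^1*41^1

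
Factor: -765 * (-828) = 2^2 * 3^4 * 5^1 * 17^1 * 23^1 = 633420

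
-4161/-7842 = 1387/2614 ≈ 0.531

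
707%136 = 27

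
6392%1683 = 1343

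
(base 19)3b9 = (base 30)1db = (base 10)1301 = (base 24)265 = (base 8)2425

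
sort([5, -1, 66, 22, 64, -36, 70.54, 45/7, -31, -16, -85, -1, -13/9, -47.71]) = [-85, -47.71, -36, -31, -16, -13/9, -1, -1, 5, 45/7, 22, 64, 66, 70.54]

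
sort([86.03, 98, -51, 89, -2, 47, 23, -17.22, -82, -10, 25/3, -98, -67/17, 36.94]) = [-98, -82, -51, -17.22, -10, -67/17, -2, 25/3, 23, 36.94, 47, 86.03, 89, 98]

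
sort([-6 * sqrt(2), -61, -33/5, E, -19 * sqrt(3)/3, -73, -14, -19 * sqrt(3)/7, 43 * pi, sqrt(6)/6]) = [-73, -61, -14, -19 * sqrt(3)/3, -6 * sqrt(2), -33/5, -19 * sqrt(3)/7, sqrt(6)/6, E, 43 * pi]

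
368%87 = 20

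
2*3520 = 7040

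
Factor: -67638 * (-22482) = 2^2 * 3^3 * 1249^1 * 11273^1 = 1520637516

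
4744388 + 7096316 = 11840704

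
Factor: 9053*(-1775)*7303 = -1*5^2*11^1*67^1*71^1*109^1*823^1 = -117352454725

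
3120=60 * 52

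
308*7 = 2156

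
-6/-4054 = 3/2027 ≈ 0.00148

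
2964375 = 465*6375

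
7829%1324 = 1209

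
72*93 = 6696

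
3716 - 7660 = -3944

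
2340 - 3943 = -1603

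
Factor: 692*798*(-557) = -1*2^3*3^1*7^1*19^1*173^1*557^1 = -307584312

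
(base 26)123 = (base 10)731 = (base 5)10411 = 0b1011011011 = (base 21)1dh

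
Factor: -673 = -1 * 673^1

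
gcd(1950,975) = 975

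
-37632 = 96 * (-392)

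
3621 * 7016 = 25404936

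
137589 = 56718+80871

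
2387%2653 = 2387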